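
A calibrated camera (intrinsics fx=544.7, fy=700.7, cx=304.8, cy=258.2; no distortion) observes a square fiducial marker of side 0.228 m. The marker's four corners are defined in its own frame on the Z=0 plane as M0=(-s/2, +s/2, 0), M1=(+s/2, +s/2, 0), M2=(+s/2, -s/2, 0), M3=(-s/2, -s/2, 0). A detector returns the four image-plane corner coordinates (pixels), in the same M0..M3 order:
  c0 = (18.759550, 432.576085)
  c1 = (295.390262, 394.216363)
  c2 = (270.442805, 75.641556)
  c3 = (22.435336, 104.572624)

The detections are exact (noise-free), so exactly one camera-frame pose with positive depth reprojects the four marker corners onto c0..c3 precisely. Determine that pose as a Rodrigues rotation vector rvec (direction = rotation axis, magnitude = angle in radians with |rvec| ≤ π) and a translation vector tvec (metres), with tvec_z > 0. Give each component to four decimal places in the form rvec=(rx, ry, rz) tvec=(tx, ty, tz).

Intrinsics K: fx=544.7, fy=700.7, cx=304.8, cy=258.2
Marker side s = 0.228 m; corners in marker frame (Z=0):
  M0 = (-0.1140, +0.1140, 0)
  M1 = (+0.1140, +0.1140, 0)
  M2 = (+0.1140, -0.1140, 0)
  M3 = (-0.1140, -0.1140, 0)
Detected image corners:
  c0 = (18.759550, 432.576085) px
  c1 = (295.390262, 394.216363) px
  c2 = (270.442805, 75.641556) px
  c3 = (22.435336, 104.572624) px
Planar DLT: solve 8×8 A·h = b for H (H[2,2]=1):
  H  [+1158.87889 -25.90139 +152.62793]
  H  [-126.85059 +1296.47434 +242.72536]
  H  [+0.07778 -0.48173 +1.00000]
B = K⁻¹H; ‖b₁‖=2.095997, ‖b₂‖=2.095997; λ = 2/(‖b₁‖+‖b₂‖) = 0.477100, sign → tz>0 ⇒ λ=+0.477100
r₁ = λ·B[:,0] = (+0.99429,-0.10005,+0.03711); r₂ = λ·B[:,1] = (+0.10592,+0.96745,-0.22983)
r₃ = r₁×r₂ = (-0.01291,+0.23245,+0.97252); SVD([r₁ r₂ r₃]) → R = UVᵀ:
  R  [+0.99429 +0.10592 -0.01291]
  R  [-0.10005 +0.96745 +0.23245]
  R  [+0.03711 -0.22983 +0.97252]
t = (-0.13329, -0.01054, +0.47710) m
tr R = 2.934261; θ = arccos((tr R − 1)/2) = 0.257104 rad = 14.731°
axis k = ((R−Rᵀ)₃₂, (R−Rᵀ)₁₃, (R−Rᵀ)₂₁) / (2 sinθ) = (-0.909011, -0.098349, -0.405002)
rvec = θ·k = (-0.233710, -0.025286, -0.104128)

rvec=(-0.2337, -0.0253, -0.1041) tvec=(-0.1333, -0.0105, 0.4771)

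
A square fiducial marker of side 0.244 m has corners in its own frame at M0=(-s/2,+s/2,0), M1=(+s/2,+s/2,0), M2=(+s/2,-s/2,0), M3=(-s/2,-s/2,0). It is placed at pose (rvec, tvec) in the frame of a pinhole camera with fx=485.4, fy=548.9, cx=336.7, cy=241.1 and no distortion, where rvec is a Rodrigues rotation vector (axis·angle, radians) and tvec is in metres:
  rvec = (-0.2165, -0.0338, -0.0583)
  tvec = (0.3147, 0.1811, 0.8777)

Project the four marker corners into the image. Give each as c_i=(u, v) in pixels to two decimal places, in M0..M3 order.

Intrinsics K: fx=485.4, fy=548.9, cx=336.7, cy=241.1
Marker side s = 0.244 m; corners in marker frame (Z=0):
  M0 = (-0.1220, +0.1220, 0)
  M1 = (+0.1220, +0.1220, 0)
  M2 = (+0.1220, -0.1220, 0)
  M3 = (-0.1220, -0.1220, 0)
rvec = (-0.2165, -0.0338, -0.0583), |rvec| = θ = 0.22675 rad = 12.992°
Rodrigues: sinθ=0.22481, 1−cosθ=0.02560; R = I + sinθ·[k]× + (1−cosθ)·[k]×²:
    [+0.99774 +0.06144 -0.02723]
    [-0.05416 +0.97497 +0.21563]
    [+0.03980 -0.21367 +0.97610]
t = (0.3147, 0.1811, 0.8777) m
M0: Pc = R·M0+t = (+0.20047, +0.30665, +0.84678); u = 485.4·(+0.20047)/0.84678 + 336.7 = 451.6170, v = 548.9·(+0.30665)/0.84678 + 241.1 = 439.8799
M1: Pc = R·M1+t = (+0.44392, +0.29344, +0.85649); u = 485.4·(+0.44392)/0.85649 + 336.7 = 588.2845, v = 548.9·(+0.29344)/0.85649 + 241.1 = 429.1574
M2: Pc = R·M2+t = (+0.42893, +0.05555, +0.90862); u = 485.4·(+0.42893)/0.90862 + 336.7 = 565.8398, v = 548.9·(+0.05555)/0.90862 + 241.1 = 274.6555
M3: Pc = R·M3+t = (+0.18548, +0.06876, +0.89891); u = 485.4·(+0.18548)/0.89891 + 336.7 = 436.8563, v = 548.9·(+0.06876)/0.89891 + 241.1 = 283.0872

c0=(451.62, 439.88) c1=(588.28, 429.16) c2=(565.84, 274.66) c3=(436.86, 283.09)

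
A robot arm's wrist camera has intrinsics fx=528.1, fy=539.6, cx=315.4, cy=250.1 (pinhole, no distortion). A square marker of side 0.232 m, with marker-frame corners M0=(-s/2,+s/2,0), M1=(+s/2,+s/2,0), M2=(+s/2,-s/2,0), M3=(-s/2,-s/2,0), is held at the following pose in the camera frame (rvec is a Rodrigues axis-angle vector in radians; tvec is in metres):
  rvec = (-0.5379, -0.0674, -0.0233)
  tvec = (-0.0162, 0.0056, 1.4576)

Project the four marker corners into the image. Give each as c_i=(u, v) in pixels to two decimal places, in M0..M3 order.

Intrinsics K: fx=528.1, fy=539.6, cx=315.4, cy=250.1
Marker side s = 0.232 m; corners in marker frame (Z=0):
  M0 = (-0.1160, +0.1160, 0)
  M1 = (+0.1160, +0.1160, 0)
  M2 = (+0.1160, -0.1160, 0)
  M3 = (-0.1160, -0.1160, 0)
rvec = (-0.5379, -0.0674, -0.0233), |rvec| = θ = 0.54261 rad = 31.089°
Rodrigues: sinθ=0.51637, 1−cosθ=0.14363; R = I + sinθ·[k]× + (1−cosθ)·[k]×²:
    [+0.99752 +0.03986 -0.05803]
    [-0.00449 +0.85858 +0.51266]
    [+0.07026 -0.51112 +0.85663]
t = (-0.0162, 0.0056, 1.4576) m
M0: Pc = R·M0+t = (-0.12729, +0.10572, +1.39016); u = 528.1·(-0.12729)/1.39016 + 315.4 = 267.0451, v = 539.6·(+0.10572)/1.39016 + 250.1 = 291.1344
M1: Pc = R·M1+t = (+0.10414, +0.10468, +1.40646); u = 528.1·(+0.10414)/1.40646 + 315.4 = 354.5012, v = 539.6·(+0.10468)/1.40646 + 250.1 = 290.2595
M2: Pc = R·M2+t = (+0.09489, -0.09452, +1.52504); u = 528.1·(+0.09489)/1.52504 + 315.4 = 348.2585, v = 539.6·(-0.09452)/1.52504 + 250.1 = 216.6577
M3: Pc = R·M3+t = (-0.13654, -0.09348, +1.50874); u = 528.1·(-0.13654)/1.50874 + 315.4 = 267.6087, v = 539.6·(-0.09348)/1.50874 + 250.1 = 216.6687

c0=(267.05, 291.13) c1=(354.50, 290.26) c2=(348.26, 216.66) c3=(267.61, 216.67)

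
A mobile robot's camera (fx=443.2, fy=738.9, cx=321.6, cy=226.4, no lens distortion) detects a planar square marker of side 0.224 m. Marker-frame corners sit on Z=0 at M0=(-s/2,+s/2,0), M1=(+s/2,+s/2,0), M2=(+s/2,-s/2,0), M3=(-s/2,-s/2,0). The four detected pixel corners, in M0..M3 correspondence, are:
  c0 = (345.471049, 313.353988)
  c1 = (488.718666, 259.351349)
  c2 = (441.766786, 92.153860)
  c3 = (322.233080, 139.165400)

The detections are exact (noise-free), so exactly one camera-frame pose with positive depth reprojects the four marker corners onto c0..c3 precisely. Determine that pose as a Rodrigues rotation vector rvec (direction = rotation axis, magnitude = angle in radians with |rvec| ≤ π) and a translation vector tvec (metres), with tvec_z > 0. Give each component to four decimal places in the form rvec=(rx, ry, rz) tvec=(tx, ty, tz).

rvec=(-0.6261, 0.1089, -0.2074) tvec=(0.1281, -0.0332, 0.7467)

Intrinsics K: fx=443.2, fy=738.9, cx=321.6, cy=226.4
Marker side s = 0.224 m; corners in marker frame (Z=0):
  M0 = (-0.1120, +0.1120, 0)
  M1 = (+0.1120, +0.1120, 0)
  M2 = (+0.1120, -0.1120, 0)
  M3 = (-0.1120, -0.1120, 0)
Detected image corners:
  c0 = (345.471049, 313.353988) px
  c1 = (488.718666, 259.351349) px
  c2 = (441.766786, 92.153860) px
  c3 = (322.233080, 139.165400) px
Planar DLT: solve 8×8 A·h = b for H (H[2,2]=1):
  H  [+561.29471 -160.06390 +397.61200]
  H  [-234.44511 +602.92024 +193.58145]
  H  [-0.05150 -0.79198 +1.00000]
B = K⁻¹H; ‖b₁‖=1.339226, ‖b₂‖=1.339226; λ = 2/(‖b₁‖+‖b₂‖) = 0.746700, sign → tz>0 ⇒ λ=+0.746700
r₁ = λ·B[:,0] = (+0.97357,-0.22514,-0.03845); r₂ = λ·B[:,1] = (+0.15944,+0.79048,-0.59137)
r₃ = r₁×r₂ = (+0.16354,+0.56961,+0.80548); SVD([r₁ r₂ r₃]) → R = UVᵀ:
  R  [+0.97357 +0.15944 +0.16354]
  R  [-0.22514 +0.79048 +0.56961]
  R  [-0.03845 -0.59137 +0.80548]
t = (+0.12806, -0.03316, +0.74670) m
tr R = 2.569533; θ = arccos((tr R − 1)/2) = 0.668477 rad = 38.301°
axis k = ((R−Rᵀ)₃₂, (R−Rᵀ)₁₃, (R−Rᵀ)₂₁) / (2 sinθ) = (-0.936586, +0.162949, -0.310249)
rvec = θ·k = (-0.626086, +0.108928, -0.207395)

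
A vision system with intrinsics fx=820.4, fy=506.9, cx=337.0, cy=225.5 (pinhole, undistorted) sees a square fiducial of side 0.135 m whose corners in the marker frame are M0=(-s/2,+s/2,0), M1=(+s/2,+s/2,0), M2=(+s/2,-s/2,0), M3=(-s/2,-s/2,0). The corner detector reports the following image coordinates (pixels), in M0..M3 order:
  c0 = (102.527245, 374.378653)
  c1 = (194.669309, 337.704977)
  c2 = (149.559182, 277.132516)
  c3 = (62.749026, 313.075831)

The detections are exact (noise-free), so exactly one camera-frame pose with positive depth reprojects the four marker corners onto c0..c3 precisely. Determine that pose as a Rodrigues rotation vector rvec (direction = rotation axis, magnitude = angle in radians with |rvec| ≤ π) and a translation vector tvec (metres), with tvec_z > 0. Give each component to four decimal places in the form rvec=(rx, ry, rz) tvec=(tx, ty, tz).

Intrinsics K: fx=820.4, fy=506.9, cx=337.0, cy=225.5
Marker side s = 0.135 m; corners in marker frame (Z=0):
  M0 = (-0.0675, +0.0675, 0)
  M1 = (+0.0675, +0.0675, 0)
  M2 = (+0.0675, -0.0675, 0)
  M3 = (-0.0675, -0.0675, 0)
Detected image corners:
  c0 = (102.527245, 374.378653) px
  c1 = (194.669309, 337.704977) px
  c2 = (149.559182, 277.132516) px
  c3 = (62.749026, 313.075831) px
Planar DLT: solve 8×8 A·h = b for H (H[2,2]=1):
  H  [+644.98163 +266.20251 +126.42599]
  H  [-313.10649 +328.68169 +324.96414]
  H  [-0.13583 -0.37698 +1.00000]
B = K⁻¹H; ‖b₁‖=1.018781, ‖b₂‖=1.018781; λ = 2/(‖b₁‖+‖b₂‖) = 0.981565, sign → tz>0 ⇒ λ=+0.981565
r₁ = λ·B[:,0] = (+0.82645,-0.54699,-0.13333); r₂ = λ·B[:,1] = (+0.47049,+0.80107,-0.37003)
r₃ = r₁×r₂ = (+0.30921,+0.24308,+0.91940); SVD([r₁ r₂ r₃]) → R = UVᵀ:
  R  [+0.82645 +0.47049 +0.30921]
  R  [-0.54699 +0.80107 +0.24308]
  R  [-0.13333 -0.37003 +0.91940]
t = (-0.25194, +0.19260, +0.98156) m
tr R = 2.546930; θ = arccos((tr R − 1)/2) = 0.686506 rad = 39.334°
axis k = ((R−Rᵀ)₃₂, (R−Rᵀ)₁₃, (R−Rᵀ)₂₁) / (2 sinθ) = (-0.483644, +0.349091, -0.802636)
rvec = θ·k = (-0.332025, +0.239653, -0.551015)

rvec=(-0.3320, 0.2397, -0.5510) tvec=(-0.2519, 0.1926, 0.9816)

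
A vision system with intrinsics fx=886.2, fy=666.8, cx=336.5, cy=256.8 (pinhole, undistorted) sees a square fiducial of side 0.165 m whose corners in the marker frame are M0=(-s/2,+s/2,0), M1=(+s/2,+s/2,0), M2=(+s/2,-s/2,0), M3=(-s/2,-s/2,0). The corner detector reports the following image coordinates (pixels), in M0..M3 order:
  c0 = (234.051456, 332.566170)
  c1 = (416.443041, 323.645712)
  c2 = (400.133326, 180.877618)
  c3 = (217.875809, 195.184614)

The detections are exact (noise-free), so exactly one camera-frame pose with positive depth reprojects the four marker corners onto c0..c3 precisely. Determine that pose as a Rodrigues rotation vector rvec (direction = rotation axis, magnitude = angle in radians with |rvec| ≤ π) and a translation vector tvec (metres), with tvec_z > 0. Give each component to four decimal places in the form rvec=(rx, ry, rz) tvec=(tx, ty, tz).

Intrinsics K: fx=886.2, fy=666.8, cx=336.5, cy=256.8
Marker side s = 0.165 m; corners in marker frame (Z=0):
  M0 = (-0.0825, +0.0825, 0)
  M1 = (+0.0825, +0.0825, 0)
  M2 = (+0.0825, -0.0825, 0)
  M3 = (-0.0825, -0.0825, 0)
Detected image corners:
  c0 = (234.051456, 332.566170) px
  c1 = (416.443041, 323.645712) px
  c2 = (400.133326, 180.877618) px
  c3 = (217.875809, 195.184614) px
Planar DLT: solve 8×8 A·h = b for H (H[2,2]=1):
  H  [+1031.51440 +103.56584 +315.39404]
  H  [-130.16326 +852.80348 +258.27306]
  H  [-0.23172 +0.01619 +1.00000]
B = K⁻¹H; ‖b₁‖=1.277625, ‖b₂‖=1.277625; λ = 2/(‖b₁‖+‖b₂‖) = 0.782702, sign → tz>0 ⇒ λ=+0.782702
r₁ = λ·B[:,0] = (+0.97991,-0.08294,-0.18137); r₂ = λ·B[:,1] = (+0.08666,+0.99616,+0.01267)
r₃ = r₁×r₂ = (+0.17962,-0.02813,+0.98333); SVD([r₁ r₂ r₃]) → R = UVᵀ:
  R  [+0.97991 +0.08666 +0.17962]
  R  [-0.08294 +0.99616 -0.02813]
  R  [-0.18137 +0.01267 +0.98333]
t = (-0.01864, +0.00173, +0.78270) m
tr R = 2.959404; θ = arccos((tr R − 1)/2) = 0.201828 rad = 11.564°
axis k = ((R−Rᵀ)₃₂, (R−Rᵀ)₁₃, (R−Rᵀ)₂₁) / (2 sinθ) = (+0.101768, +0.900384, -0.423026)
rvec = θ·k = (+0.020540, +0.181723, -0.085378)

rvec=(0.0205, 0.1817, -0.0854) tvec=(-0.0186, 0.0017, 0.7827)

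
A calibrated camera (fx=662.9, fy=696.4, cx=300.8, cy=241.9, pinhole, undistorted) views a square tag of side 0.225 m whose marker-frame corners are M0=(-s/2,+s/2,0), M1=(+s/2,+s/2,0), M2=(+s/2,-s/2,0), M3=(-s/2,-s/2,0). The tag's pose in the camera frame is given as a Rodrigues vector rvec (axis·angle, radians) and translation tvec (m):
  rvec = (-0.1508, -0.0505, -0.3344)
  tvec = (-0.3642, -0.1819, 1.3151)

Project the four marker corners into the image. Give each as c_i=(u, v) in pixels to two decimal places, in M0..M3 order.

Intrinsics K: fx=662.9, fy=696.4, cx=300.8, cy=241.9
Marker side s = 0.225 m; corners in marker frame (Z=0):
  M0 = (-0.1125, +0.1125, 0)
  M1 = (+0.1125, +0.1125, 0)
  M2 = (+0.1125, -0.1125, 0)
  M3 = (-0.1125, -0.1125, 0)
rvec = (-0.1508, -0.0505, -0.3344), |rvec| = θ = 0.37029 rad = 21.216°
Rodrigues: sinθ=0.36189, 1−cosθ=0.06778; R = I + sinθ·[k]× + (1−cosθ)·[k]×²:
    [+0.94346 +0.33057 -0.02443]
    [-0.32305 +0.93348 +0.15572]
    [+0.07428 -0.13903 +0.98750]
t = (-0.3642, -0.1819, 1.3151) m
M0: Pc = R·M0+t = (-0.43315, -0.04054, +1.29110); u = 662.9·(-0.43315)/1.29110 + 300.8 = 78.4047, v = 696.4·(-0.04054)/1.29110 + 241.9 = 220.0331
M1: Pc = R·M1+t = (-0.22087, -0.11323, +1.30782); u = 662.9·(-0.22087)/1.30782 + 300.8 = 188.8460, v = 696.4·(-0.11323)/1.30782 + 241.9 = 181.6083
M2: Pc = R·M2+t = (-0.29525, -0.32326, +1.33910); u = 662.9·(-0.29525)/1.33910 + 300.8 = 154.6409, v = 696.4·(-0.32326)/1.33910 + 241.9 = 73.7883
M3: Pc = R·M3+t = (-0.50753, -0.25057, +1.32238); u = 662.9·(-0.50753)/1.32238 + 300.8 = 46.3799, v = 696.4·(-0.25057)/1.32238 + 241.9 = 109.9415

c0=(78.40, 220.03) c1=(188.85, 181.61) c2=(154.64, 73.79) c3=(46.38, 109.94)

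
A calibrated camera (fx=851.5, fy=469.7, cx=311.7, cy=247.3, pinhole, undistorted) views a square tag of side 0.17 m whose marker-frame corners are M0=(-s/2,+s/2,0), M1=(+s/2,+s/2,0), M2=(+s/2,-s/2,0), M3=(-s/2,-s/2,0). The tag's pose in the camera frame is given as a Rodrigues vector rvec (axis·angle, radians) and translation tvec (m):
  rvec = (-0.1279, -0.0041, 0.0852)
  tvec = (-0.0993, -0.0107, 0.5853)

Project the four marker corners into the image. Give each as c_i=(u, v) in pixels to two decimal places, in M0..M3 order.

Intrinsics K: fx=851.5, fy=469.7, cx=311.7, cy=247.3
Marker side s = 0.17 m; corners in marker frame (Z=0):
  M0 = (-0.0850, +0.0850, 0)
  M1 = (+0.0850, +0.0850, 0)
  M2 = (+0.0850, -0.0850, 0)
  M3 = (-0.0850, -0.0850, 0)
rvec = (-0.1279, -0.0041, 0.0852), |rvec| = θ = 0.15373 rad = 8.808°
Rodrigues: sinθ=0.15313, 1−cosθ=0.01179; R = I + sinθ·[k]× + (1−cosθ)·[k]×²:
    [+0.99637 -0.08460 -0.00952]
    [+0.08513 +0.98821 +0.12722]
    [-0.00135 -0.12757 +0.99183]
t = (-0.0993, -0.0107, 0.5853) m
M0: Pc = R·M0+t = (-0.19118, +0.06606, +0.57457); u = 851.5·(-0.19118)/0.57457 + 311.7 = 28.3723, v = 469.7·(+0.06606)/0.57457 + 247.3 = 301.3047
M1: Pc = R·M1+t = (-0.02180, +0.08053, +0.57434); u = 851.5·(-0.02180)/0.57434 + 311.7 = 279.3802, v = 469.7·(+0.08053)/0.57434 + 247.3 = 313.1612
M2: Pc = R·M2+t = (-0.00742, -0.08746, +0.59603); u = 851.5·(-0.00742)/0.59603 + 311.7 = 301.1034, v = 469.7·(-0.08746)/0.59603 + 247.3 = 178.3752
M3: Pc = R·M3+t = (-0.17680, -0.10193, +0.59626); u = 851.5·(-0.17680)/0.59626 + 311.7 = 59.2168, v = 469.7·(-0.10193)/0.59626 + 247.3 = 167.0020

c0=(28.37, 301.30) c1=(279.38, 313.16) c2=(301.10, 178.38) c3=(59.22, 167.00)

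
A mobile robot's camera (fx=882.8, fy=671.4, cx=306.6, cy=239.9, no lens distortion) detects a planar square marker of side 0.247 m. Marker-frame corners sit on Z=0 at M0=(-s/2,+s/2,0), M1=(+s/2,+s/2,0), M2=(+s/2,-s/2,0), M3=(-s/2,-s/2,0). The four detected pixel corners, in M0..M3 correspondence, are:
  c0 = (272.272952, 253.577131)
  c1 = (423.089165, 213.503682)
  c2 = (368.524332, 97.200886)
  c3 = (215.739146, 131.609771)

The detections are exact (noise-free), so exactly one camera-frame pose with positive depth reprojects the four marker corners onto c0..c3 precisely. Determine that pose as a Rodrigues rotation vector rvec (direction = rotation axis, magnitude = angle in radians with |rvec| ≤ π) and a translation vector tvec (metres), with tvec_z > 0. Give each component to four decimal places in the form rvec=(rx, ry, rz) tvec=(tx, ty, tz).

Intrinsics K: fx=882.8, fy=671.4, cx=306.6, cy=239.9
Marker side s = 0.247 m; corners in marker frame (Z=0):
  M0 = (-0.1235, +0.1235, 0)
  M1 = (+0.1235, +0.1235, 0)
  M2 = (+0.1235, -0.1235, 0)
  M3 = (-0.1235, -0.1235, 0)
Detected image corners:
  c0 = (272.272952, 253.577131) px
  c1 = (423.089165, 213.503682) px
  c2 = (368.524332, 97.200886) px
  c3 = (215.739146, 131.609771) px
Planar DLT: solve 8×8 A·h = b for H (H[2,2]=1):
  H  [+674.55860 +219.65683 +321.60850]
  H  [-118.13642 +479.26374 +173.42339]
  H  [+0.18747 -0.01609 +1.00000]
B = K⁻¹H; ‖b₁‖=0.763395, ‖b₂‖=0.763395; λ = 2/(‖b₁‖+‖b₂‖) = 1.309939, sign → tz>0 ⇒ λ=+1.309939
r₁ = λ·B[:,0] = (+0.91565,-0.31824,+0.24557); r₂ = λ·B[:,1] = (+0.33326,+0.94260,-0.02108)
r₃ = r₁×r₂ = (-0.22477,+0.10114,+0.96915); SVD([r₁ r₂ r₃]) → R = UVᵀ:
  R  [+0.91565 +0.33326 -0.22477]
  R  [-0.31824 +0.94260 +0.10114]
  R  [+0.24557 -0.02108 +0.96915]
t = (+0.02227, -0.12970, +1.30994) m
tr R = 2.827401; θ = arccos((tr R − 1)/2) = 0.418498 rad = 23.978°
axis k = ((R−Rᵀ)₃₂, (R−Rᵀ)₁₃, (R−Rᵀ)₂₁) / (2 sinθ) = (-0.150364, -0.578691, -0.801566)
rvec = θ·k = (-0.062927, -0.242181, -0.335454)

rvec=(-0.0629, -0.2422, -0.3355) tvec=(0.0223, -0.1297, 1.3099)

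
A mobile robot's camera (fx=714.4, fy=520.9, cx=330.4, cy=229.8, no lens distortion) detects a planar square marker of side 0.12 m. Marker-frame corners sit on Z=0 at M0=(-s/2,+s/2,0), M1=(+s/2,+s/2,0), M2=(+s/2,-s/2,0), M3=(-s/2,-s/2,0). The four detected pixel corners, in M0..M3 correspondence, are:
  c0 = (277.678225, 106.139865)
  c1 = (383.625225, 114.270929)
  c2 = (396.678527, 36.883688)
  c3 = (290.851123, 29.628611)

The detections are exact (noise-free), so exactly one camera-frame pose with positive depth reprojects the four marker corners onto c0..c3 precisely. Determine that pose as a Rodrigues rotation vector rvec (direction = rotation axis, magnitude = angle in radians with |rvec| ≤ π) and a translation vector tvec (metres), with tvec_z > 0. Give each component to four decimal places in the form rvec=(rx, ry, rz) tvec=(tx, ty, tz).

rvec=(-0.0213, 0.0734, 0.1225) tvec=(0.0073, -0.2435, 0.8020)

Intrinsics K: fx=714.4, fy=520.9, cx=330.4, cy=229.8
Marker side s = 0.12 m; corners in marker frame (Z=0):
  M0 = (-0.0600, +0.0600, 0)
  M1 = (+0.0600, +0.0600, 0)
  M2 = (+0.0600, -0.0600, 0)
  M3 = (-0.0600, -0.0600, 0)
Detected image corners:
  c0 = (277.678225, 106.139865) px
  c1 = (383.625225, 114.270929) px
  c2 = (396.678527, 36.883688) px
  c3 = (290.851123, 29.628611) px
Planar DLT: solve 8×8 A·h = b for H (H[2,2]=1):
  H  [+851.10767 -116.32683 +336.92178]
  H  [+57.44940 +639.72412 +71.66111]
  H  [-0.09278 -0.02090 +1.00000]
B = K⁻¹H; ‖b₁‖=1.246953, ‖b₂‖=1.246953; λ = 2/(‖b₁‖+‖b₂‖) = 0.801955, sign → tz>0 ⇒ λ=+0.801955
r₁ = λ·B[:,0] = (+0.98983,+0.12127,-0.07440); r₂ = λ·B[:,1] = (-0.12283,+0.99229,-0.01676)
r₃ = r₁×r₂ = (+0.07180,+0.02573,+0.99709); SVD([r₁ r₂ r₃]) → R = UVᵀ:
  R  [+0.98983 -0.12283 +0.07180]
  R  [+0.12127 +0.99229 +0.02573]
  R  [-0.07440 -0.01676 +0.99709]
t = (+0.00732, -0.24346, +0.80195) m
tr R = 2.979201; θ = arccos((tr R − 1)/2) = 0.144345 rad = 8.270°
axis k = ((R−Rᵀ)₃₂, (R−Rᵀ)₁₃, (R−Rᵀ)₂₁) / (2 sinθ) = (-0.147704, +0.508183, +0.848489)
rvec = θ·k = (-0.021320, +0.073354, +0.122475)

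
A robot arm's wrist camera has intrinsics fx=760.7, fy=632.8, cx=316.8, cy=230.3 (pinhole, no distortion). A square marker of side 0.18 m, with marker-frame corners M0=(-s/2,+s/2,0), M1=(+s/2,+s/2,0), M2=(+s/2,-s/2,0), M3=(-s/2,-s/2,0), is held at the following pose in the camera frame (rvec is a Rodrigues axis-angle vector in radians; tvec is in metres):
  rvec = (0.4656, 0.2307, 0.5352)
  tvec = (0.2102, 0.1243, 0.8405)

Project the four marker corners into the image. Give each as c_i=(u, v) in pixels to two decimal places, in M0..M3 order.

c0=(398.30, 332.62) c1=(530.83, 404.53) c2=(630.02, 314.00) c3=(481.17, 236.18)

Intrinsics K: fx=760.7, fy=632.8, cx=316.8, cy=230.3
Marker side s = 0.18 m; corners in marker frame (Z=0):
  M0 = (-0.0900, +0.0900, 0)
  M1 = (+0.0900, +0.0900, 0)
  M2 = (+0.0900, -0.0900, 0)
  M3 = (-0.0900, -0.0900, 0)
rvec = (0.4656, 0.2307, 0.5352), |rvec| = θ = 0.74595 rad = 42.740°
Rodrigues: sinθ=0.67867, 1−cosθ=0.26556; R = I + sinθ·[k]× + (1−cosθ)·[k]×²:
    [+0.83790 -0.43567 +0.32882]
    [+0.53819 +0.75984 -0.36468]
    [-0.09097 +0.48253 +0.87114]
t = (0.2102, 0.1243, 0.8405) m
M0: Pc = R·M0+t = (+0.09558, +0.14425, +0.89211); u = 760.7·(+0.09558)/0.89211 + 316.8 = 398.2996, v = 632.8·(+0.14425)/0.89211 + 230.3 = 332.6193
M1: Pc = R·M1+t = (+0.24640, +0.24112, +0.87574); u = 760.7·(+0.24640)/0.87574 + 316.8 = 530.8329, v = 632.8·(+0.24112)/0.87574 + 230.3 = 404.5326
M2: Pc = R·M2+t = (+0.32482, +0.10435, +0.78889); u = 760.7·(+0.32482)/0.78889 + 316.8 = 630.0158, v = 632.8·(+0.10435)/0.78889 + 230.3 = 314.0049
M3: Pc = R·M3+t = (+0.17400, +0.00748, +0.80526); u = 760.7·(+0.17400)/0.80526 + 316.8 = 481.1706, v = 632.8·(+0.00748)/0.80526 + 230.3 = 236.1758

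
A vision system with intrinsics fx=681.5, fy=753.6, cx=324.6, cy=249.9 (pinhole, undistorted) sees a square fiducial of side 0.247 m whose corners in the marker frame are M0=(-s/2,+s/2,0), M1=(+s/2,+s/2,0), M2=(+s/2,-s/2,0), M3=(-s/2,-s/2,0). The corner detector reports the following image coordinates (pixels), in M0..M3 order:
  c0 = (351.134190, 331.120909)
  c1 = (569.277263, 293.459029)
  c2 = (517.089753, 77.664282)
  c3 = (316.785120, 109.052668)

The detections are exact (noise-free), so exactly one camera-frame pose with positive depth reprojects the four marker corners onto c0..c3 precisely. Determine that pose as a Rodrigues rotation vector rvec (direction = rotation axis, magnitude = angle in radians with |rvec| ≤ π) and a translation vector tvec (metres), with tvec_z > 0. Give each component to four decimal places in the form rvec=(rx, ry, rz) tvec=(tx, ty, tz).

rvec=(-0.2895, -0.0253, -0.1553) tvec=(0.1319, -0.0545, 0.7898)

Intrinsics K: fx=681.5, fy=753.6, cx=324.6, cy=249.9
Marker side s = 0.247 m; corners in marker frame (Z=0):
  M0 = (-0.1235, +0.1235, 0)
  M1 = (+0.1235, +0.1235, 0)
  M2 = (+0.1235, -0.1235, 0)
  M3 = (-0.1235, -0.1235, 0)
Detected image corners:
  c0 = (351.134190, 331.120909) px
  c1 = (569.277263, 293.459029) px
  c2 = (517.089753, 77.664282) px
  c3 = (316.785120, 109.052668) px
Planar DLT: solve 8×8 A·h = b for H (H[2,2]=1):
  H  [+871.61904 +18.64538 +438.38680]
  H  [-127.12216 +813.75614 +197.86384]
  H  [+0.05963 -0.35751 +1.00000]
B = K⁻¹H; ‖b₁‖=1.266094, ‖b₂‖=1.266094; λ = 2/(‖b₁‖+‖b₂‖) = 0.789831, sign → tz>0 ⇒ λ=+0.789831
r₁ = λ·B[:,0] = (+0.98774,-0.14885,+0.04710); r₂ = λ·B[:,1] = (+0.15611,+0.94652,-0.28238)
r₃ = r₁×r₂ = (-0.00255,+0.28627,+0.95815); SVD([r₁ r₂ r₃]) → R = UVᵀ:
  R  [+0.98774 +0.15611 -0.00255]
  R  [-0.14885 +0.94652 +0.28627]
  R  [+0.04710 -0.28238 +0.95815]
t = (+0.13187, -0.05454, +0.78983) m
tr R = 2.892401; θ = arccos((tr R − 1)/2) = 0.329511 rad = 18.880°
axis k = ((R−Rᵀ)₃₂, (R−Rᵀ)₁₃, (R−Rᵀ)₂₁) / (2 sinθ) = (-0.878671, -0.076717, -0.471224)
rvec = θ·k = (-0.289532, -0.025279, -0.155274)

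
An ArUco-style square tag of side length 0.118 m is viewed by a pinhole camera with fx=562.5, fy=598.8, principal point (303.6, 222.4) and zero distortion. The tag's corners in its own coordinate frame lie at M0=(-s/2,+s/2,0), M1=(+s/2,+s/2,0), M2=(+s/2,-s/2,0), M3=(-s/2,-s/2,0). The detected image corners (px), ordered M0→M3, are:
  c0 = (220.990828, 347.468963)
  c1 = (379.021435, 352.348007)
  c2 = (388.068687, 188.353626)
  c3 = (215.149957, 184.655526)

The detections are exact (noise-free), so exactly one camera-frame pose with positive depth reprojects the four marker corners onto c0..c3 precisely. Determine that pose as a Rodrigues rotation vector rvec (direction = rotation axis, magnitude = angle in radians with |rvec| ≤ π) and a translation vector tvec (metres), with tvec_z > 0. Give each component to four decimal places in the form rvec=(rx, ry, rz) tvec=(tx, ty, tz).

rvec=(0.3106, 0.0358, 0.0168) tvec=(-0.0023, 0.0332, 0.4016)

Intrinsics K: fx=562.5, fy=598.8, cx=303.6, cy=222.4
Marker side s = 0.118 m; corners in marker frame (Z=0):
  M0 = (-0.0590, +0.0590, 0)
  M1 = (+0.0590, +0.0590, 0)
  M2 = (+0.0590, -0.0590, 0)
  M3 = (-0.0590, -0.0590, 0)
Detected image corners:
  c0 = (220.990828, 347.468963) px
  c1 = (379.021435, 352.348007) px
  c2 = (388.068687, 188.353626) px
  c3 = (215.149957, 184.655526) px
Planar DLT: solve 8×8 A·h = b for H (H[2,2]=1):
  H  [+1375.05574 +215.83805 +300.37514]
  H  [+14.78022 +1589.04497 +271.86791]
  H  [-0.08124 +0.76169 +1.00000]
B = K⁻¹H; ‖b₁‖=2.490320, ‖b₂‖=2.490320; λ = 2/(‖b₁‖+‖b₂‖) = 0.401555, sign → tz>0 ⇒ λ=+0.401555
r₁ = λ·B[:,0] = (+0.99923,+0.02203,-0.03262); r₂ = λ·B[:,1] = (-0.01100,+0.95201,+0.30586)
r₃ = r₁×r₂ = (+0.03779,-0.30526,+0.95152); SVD([r₁ r₂ r₃]) → R = UVᵀ:
  R  [+0.99923 -0.01100 +0.03779]
  R  [+0.02203 +0.95201 -0.30526]
  R  [-0.03262 +0.30586 +0.95152]
t = (-0.00230, +0.03317, +0.40155) m
tr R = 2.902755; θ = arccos((tr R − 1)/2) = 0.313118 rad = 17.940°
axis k = ((R−Rᵀ)₃₂, (R−Rᵀ)₁₃, (R−Rᵀ)₂₁) / (2 sinθ) = (+0.991999, +0.114300, +0.053614)
rvec = θ·k = (+0.310613, +0.035789, +0.016787)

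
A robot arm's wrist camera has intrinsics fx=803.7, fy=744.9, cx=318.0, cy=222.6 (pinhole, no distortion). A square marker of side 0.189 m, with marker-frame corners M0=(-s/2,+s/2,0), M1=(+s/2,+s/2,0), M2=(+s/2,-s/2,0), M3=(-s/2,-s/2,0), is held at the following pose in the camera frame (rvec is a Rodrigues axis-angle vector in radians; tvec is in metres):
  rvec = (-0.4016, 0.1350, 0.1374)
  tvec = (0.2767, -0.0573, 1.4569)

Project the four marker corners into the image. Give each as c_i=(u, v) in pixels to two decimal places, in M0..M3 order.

Intrinsics K: fx=803.7, fy=744.9, cx=318.0, cy=222.6
Marker side s = 0.189 m; corners in marker frame (Z=0):
  M0 = (-0.0945, +0.0945, 0)
  M1 = (+0.0945, +0.0945, 0)
  M2 = (+0.0945, -0.0945, 0)
  M3 = (-0.0945, -0.0945, 0)
rvec = (-0.4016, 0.1350, 0.1374), |rvec| = θ = 0.44541 rad = 25.520°
Rodrigues: sinθ=0.43082, 1−cosθ=0.09756; R = I + sinθ·[k]× + (1−cosθ)·[k]×²:
    [+0.98175 -0.15956 +0.10344]
    [+0.10624 +0.91140 +0.39757]
    [-0.15772 -0.37933 +0.91172]
t = (0.2767, -0.0573, 1.4569) m
M0: Pc = R·M0+t = (+0.16885, +0.01879, +1.43596); u = 803.7·(+0.16885)/1.43596 + 318.0 = 412.5022, v = 744.9·(+0.01879)/1.43596 + 222.6 = 232.3460
M1: Pc = R·M1+t = (+0.35440, +0.03887, +1.40615); u = 803.7·(+0.35440)/1.40615 + 318.0 = 520.5594, v = 744.9·(+0.03887)/1.40615 + 222.6 = 243.1895
M2: Pc = R·M2+t = (+0.38455, -0.13339, +1.47784); u = 803.7·(+0.38455)/1.47784 + 318.0 = 527.1336, v = 744.9·(-0.13339)/1.47784 + 222.6 = 155.3666
M3: Pc = R·M3+t = (+0.19900, -0.15347, +1.50765); u = 803.7·(+0.19900)/1.50765 + 318.0 = 424.0848, v = 744.9·(-0.15347)/1.50765 + 222.6 = 146.7752

c0=(412.50, 232.35) c1=(520.56, 243.19) c2=(527.13, 155.37) c3=(424.08, 146.78)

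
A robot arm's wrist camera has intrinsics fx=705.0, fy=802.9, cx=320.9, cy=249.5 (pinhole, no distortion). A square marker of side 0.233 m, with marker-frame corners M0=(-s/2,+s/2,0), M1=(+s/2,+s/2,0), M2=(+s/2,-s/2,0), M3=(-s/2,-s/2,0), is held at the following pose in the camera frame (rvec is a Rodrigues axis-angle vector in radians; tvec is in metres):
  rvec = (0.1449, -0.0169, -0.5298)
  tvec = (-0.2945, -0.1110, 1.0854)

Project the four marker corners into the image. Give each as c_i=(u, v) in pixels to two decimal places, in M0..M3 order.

Intrinsics K: fx=705.0, fy=802.9, cx=320.9, cy=249.5
Marker side s = 0.233 m; corners in marker frame (Z=0):
  M0 = (-0.1165, +0.1165, 0)
  M1 = (+0.1165, +0.1165, 0)
  M2 = (+0.1165, -0.1165, 0)
  M3 = (-0.1165, -0.1165, 0)
rvec = (0.1449, -0.0169, -0.5298), |rvec| = θ = 0.54952 rad = 31.485°
Rodrigues: sinθ=0.52228, 1−cosθ=0.14722; R = I + sinθ·[k]× + (1−cosθ)·[k]×²:
    [+0.86301 +0.50234 -0.05349]
    [-0.50473 +0.85292 -0.13335]
    [-0.02137 +0.14208 +0.98962]
t = (-0.2945, -0.1110, 1.0854) m
M0: Pc = R·M0+t = (-0.33652, +0.04717, +1.10444); u = 705.0·(-0.33652)/1.10444 + 320.9 = 106.0898, v = 802.9·(+0.04717)/1.10444 + 249.5 = 283.7882
M1: Pc = R·M1+t = (-0.13544, -0.07044, +1.09946); u = 705.0·(-0.13544)/1.09946 + 320.9 = 234.0554, v = 802.9·(-0.07044)/1.09946 + 249.5 = 198.0628
M2: Pc = R·M2+t = (-0.25248, -0.26917, +1.06636); u = 705.0·(-0.25248)/1.06636 + 320.9 = 153.9771, v = 802.9·(-0.26917)/1.06636 + 249.5 = 46.8354
M3: Pc = R·M3+t = (-0.45356, -0.15156, +1.07134); u = 705.0·(-0.45356)/1.07134 + 320.9 = 22.4294, v = 802.9·(-0.15156)/1.07134 + 249.5 = 135.9125

c0=(106.09, 283.79) c1=(234.06, 198.06) c2=(153.98, 46.84) c3=(22.43, 135.91)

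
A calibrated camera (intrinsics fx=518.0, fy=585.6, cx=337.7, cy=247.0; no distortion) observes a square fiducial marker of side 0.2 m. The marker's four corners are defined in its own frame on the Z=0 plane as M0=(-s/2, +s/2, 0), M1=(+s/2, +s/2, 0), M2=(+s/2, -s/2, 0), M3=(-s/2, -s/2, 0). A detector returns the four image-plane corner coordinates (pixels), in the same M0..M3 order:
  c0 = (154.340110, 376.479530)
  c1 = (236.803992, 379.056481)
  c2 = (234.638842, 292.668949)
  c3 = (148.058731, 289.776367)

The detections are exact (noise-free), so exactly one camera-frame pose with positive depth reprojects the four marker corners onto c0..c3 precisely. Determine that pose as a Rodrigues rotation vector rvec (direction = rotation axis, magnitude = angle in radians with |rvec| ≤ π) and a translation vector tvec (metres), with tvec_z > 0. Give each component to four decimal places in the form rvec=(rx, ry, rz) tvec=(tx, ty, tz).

Intrinsics K: fx=518.0, fy=585.6, cx=337.7, cy=247.0
Marker side s = 0.2 m; corners in marker frame (Z=0):
  M0 = (-0.1000, +0.1000, 0)
  M1 = (+0.1000, +0.1000, 0)
  M2 = (+0.1000, -0.1000, 0)
  M3 = (-0.1000, -0.1000, 0)
Detected image corners:
  c0 = (154.340110, 376.479530) px
  c1 = (236.803992, 379.056481) px
  c2 = (234.638842, 292.668949) px
  c3 = (148.058731, 289.776367) px
Planar DLT: solve 8×8 A·h = b for H (H[2,2]=1):
  H  [+424.40236 +68.11111 +193.55634]
  H  [+17.18601 +513.99922 +335.54818]
  H  [+0.01056 +0.24297 +1.00000]
B = K⁻¹H; ‖b₁‖=0.812877, ‖b₂‖=0.812877; λ = 2/(‖b₁‖+‖b₂‖) = 1.230199, sign → tz>0 ⇒ λ=+1.230199
r₁ = λ·B[:,0] = (+0.99945,+0.03063,+0.01299); r₂ = λ·B[:,1] = (-0.03311,+0.95371,+0.29890)
r₃ = r₁×r₂ = (-0.00323,-0.29917,+0.95419); SVD([r₁ r₂ r₃]) → R = UVᵀ:
  R  [+0.99945 -0.03311 -0.00323]
  R  [+0.03063 +0.95371 -0.29917]
  R  [+0.01299 +0.29890 +0.95419]
t = (-0.34233, +0.18602, +1.23020) m
tr R = 2.907349; θ = arccos((tr R − 1)/2) = 0.305573 rad = 17.508°
axis k = ((R−Rᵀ)₃₂, (R−Rᵀ)₁₃, (R−Rᵀ)₂₁) / (2 sinθ) = (+0.994009, -0.026957, +0.105926)
rvec = θ·k = (+0.303742, -0.008237, +0.032368)

rvec=(0.3037, -0.0082, 0.0324) tvec=(-0.3423, 0.1860, 1.2302)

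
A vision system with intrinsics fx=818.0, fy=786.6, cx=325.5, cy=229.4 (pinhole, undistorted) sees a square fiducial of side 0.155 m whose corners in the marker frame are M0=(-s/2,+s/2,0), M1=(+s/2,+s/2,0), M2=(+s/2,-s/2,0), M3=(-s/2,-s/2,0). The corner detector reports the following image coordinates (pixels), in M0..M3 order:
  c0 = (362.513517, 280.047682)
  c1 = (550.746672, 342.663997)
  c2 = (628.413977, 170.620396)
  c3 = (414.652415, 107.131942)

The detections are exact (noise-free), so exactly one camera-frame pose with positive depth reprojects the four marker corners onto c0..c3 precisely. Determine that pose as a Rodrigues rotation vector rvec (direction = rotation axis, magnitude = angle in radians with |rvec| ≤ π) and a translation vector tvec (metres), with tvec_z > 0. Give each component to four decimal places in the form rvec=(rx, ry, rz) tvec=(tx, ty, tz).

Intrinsics K: fx=818.0, fy=786.6, cx=325.5, cy=229.4
Marker side s = 0.155 m; corners in marker frame (Z=0):
  M0 = (-0.0775, +0.0775, 0)
  M1 = (+0.0775, +0.0775, 0)
  M2 = (+0.0775, -0.0775, 0)
  M3 = (-0.0775, -0.0775, 0)
Detected image corners:
  c0 = (362.513517, 280.047682) px
  c1 = (550.746672, 342.663997) px
  c2 = (628.413977, 170.620396) px
  c3 = (414.652415, 107.131942) px
Planar DLT: solve 8×8 A·h = b for H (H[2,2]=1):
  H  [+1175.25480 -54.15120 +485.35523]
  H  [+352.88287 +1279.93210 +229.49404]
  H  [-0.23874 +0.74232 +1.00000]
B = K⁻¹H; ‖b₁‖=1.634567, ‖b₂‖=1.634567; λ = 2/(‖b₁‖+‖b₂‖) = 0.611783, sign → tz>0 ⇒ λ=+0.611783
r₁ = λ·B[:,0] = (+0.93709,+0.31705,-0.14606); r₂ = λ·B[:,1] = (-0.22121,+0.86303,+0.45414)
r₃ = r₁×r₂ = (+0.27004,-0.39326,+0.87888); SVD([r₁ r₂ r₃]) → R = UVᵀ:
  R  [+0.93709 -0.22121 +0.27004]
  R  [+0.31705 +0.86303 -0.39326]
  R  [-0.14606 +0.45414 +0.87888]
t = (+0.11956, +0.00007, +0.61178) m
tr R = 2.679003; θ = arccos((tr R − 1)/2) = 0.574431 rad = 32.912°
axis k = ((R−Rᵀ)₃₂, (R−Rᵀ)₁₃, (R−Rᵀ)₂₁) / (2 sinθ) = (+0.779780, +0.382895, +0.495313)
rvec = θ·k = (+0.447930, +0.219947, +0.284523)

rvec=(0.4479, 0.2199, 0.2845) tvec=(0.1196, 0.0001, 0.6118)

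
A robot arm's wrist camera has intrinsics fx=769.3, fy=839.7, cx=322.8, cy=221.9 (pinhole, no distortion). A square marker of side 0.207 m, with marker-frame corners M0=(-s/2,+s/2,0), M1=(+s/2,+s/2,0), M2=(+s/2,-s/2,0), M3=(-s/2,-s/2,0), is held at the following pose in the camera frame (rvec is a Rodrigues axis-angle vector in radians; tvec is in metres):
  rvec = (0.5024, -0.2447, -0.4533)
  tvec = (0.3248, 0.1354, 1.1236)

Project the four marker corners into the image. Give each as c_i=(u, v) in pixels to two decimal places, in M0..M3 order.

Intrinsics K: fx=769.3, fy=839.7, cx=322.8, cy=221.9
Marker side s = 0.207 m; corners in marker frame (Z=0):
  M0 = (-0.1035, +0.1035, 0)
  M1 = (+0.1035, +0.1035, 0)
  M2 = (+0.1035, -0.1035, 0)
  M3 = (-0.1035, -0.1035, 0)
rvec = (0.5024, -0.2447, -0.4533), |rvec| = θ = 0.71956 rad = 41.228°
Rodrigues: sinθ=0.65905, 1−cosθ=0.24790; R = I + sinθ·[k]× + (1−cosθ)·[k]×²:
    [+0.87295 +0.35632 -0.33316]
    [-0.47404 +0.78077 -0.40705]
    [+0.11508 +0.51326 +0.85048]
t = (0.3248, 0.1354, 1.1236) m
M0: Pc = R·M0+t = (+0.27133, +0.26527, +1.16481); u = 769.3·(+0.27133)/1.16481 + 322.8 = 501.9994, v = 839.7·(+0.26527)/1.16481 + 221.9 = 413.1324
M1: Pc = R·M1+t = (+0.45203, +0.16715, +1.18863); u = 769.3·(+0.45203)/1.18863 + 322.8 = 615.3595, v = 839.7·(+0.16715)/1.18863 + 221.9 = 339.9786
M2: Pc = R·M2+t = (+0.37827, +0.00553, +1.08239); u = 769.3·(+0.37827)/1.08239 + 322.8 = 591.6533, v = 839.7·(+0.00553)/1.08239 + 221.9 = 226.1878
M3: Pc = R·M3+t = (+0.19757, +0.10365, +1.05857); u = 769.3·(+0.19757)/1.05857 + 322.8 = 466.3821, v = 839.7·(+0.10365)/1.05857 + 221.9 = 304.1231

c0=(502.00, 413.13) c1=(615.36, 339.98) c2=(591.65, 226.19) c3=(466.38, 304.12)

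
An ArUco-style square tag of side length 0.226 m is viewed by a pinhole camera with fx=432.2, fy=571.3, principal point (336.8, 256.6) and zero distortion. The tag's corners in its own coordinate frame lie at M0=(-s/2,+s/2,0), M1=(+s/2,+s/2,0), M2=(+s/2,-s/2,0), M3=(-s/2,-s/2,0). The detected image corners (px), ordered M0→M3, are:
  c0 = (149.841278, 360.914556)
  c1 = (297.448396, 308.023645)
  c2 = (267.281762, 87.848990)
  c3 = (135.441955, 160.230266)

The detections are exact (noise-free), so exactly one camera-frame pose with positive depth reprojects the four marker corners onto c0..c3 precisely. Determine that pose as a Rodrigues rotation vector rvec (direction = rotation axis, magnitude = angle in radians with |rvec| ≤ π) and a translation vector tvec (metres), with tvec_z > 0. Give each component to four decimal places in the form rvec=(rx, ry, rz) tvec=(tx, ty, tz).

rvec=(-0.2060, 0.3450, -0.2415) tvec=(-0.1725, -0.0307, 0.5778)

Intrinsics K: fx=432.2, fy=571.3, cx=336.8, cy=256.6
Marker side s = 0.226 m; corners in marker frame (Z=0):
  M0 = (-0.1130, +0.1130, 0)
  M1 = (+0.1130, +0.1130, 0)
  M2 = (+0.1130, -0.1130, 0)
  M3 = (-0.1130, -0.1130, 0)
Detected image corners:
  c0 = (149.841278, 360.914556) px
  c1 = (297.448396, 308.023645) px
  c2 = (267.281762, 87.848990) px
  c3 = (135.441955, 160.230266) px
Planar DLT: solve 8×8 A·h = b for H (H[2,2]=1):
  H  [+503.31628 +8.45663 +207.77287]
  H  [-401.39639 +833.52715 +226.21549]
  H  [-0.53315 -0.41429 +1.00000]
B = K⁻¹H; ‖b₁‖=1.730659, ‖b₂‖=1.730659; λ = 2/(‖b₁‖+‖b₂‖) = 0.577815, sign → tz>0 ⇒ λ=+0.577815
r₁ = λ·B[:,0] = (+0.91295,-0.26761,-0.30806); r₂ = λ·B[:,1] = (+0.19785,+0.95055,-0.23939)
r₃ = r₁×r₂ = (+0.35689,+0.15760,+0.92076); SVD([r₁ r₂ r₃]) → R = UVᵀ:
  R  [+0.91295 +0.19785 +0.35689]
  R  [-0.26761 +0.95055 +0.15760]
  R  [-0.30806 -0.23939 +0.92076]
t = (-0.17250, -0.03073, +0.57781) m
tr R = 2.784262; θ = arccos((tr R − 1)/2) = 0.468756 rad = 26.858°
axis k = ((R−Rᵀ)₃₂, (R−Rᵀ)₁₃, (R−Rᵀ)₂₁) / (2 sinθ) = (-0.439358, +0.735930, -0.515143)
rvec = θ·k = (-0.205951, +0.344971, -0.241476)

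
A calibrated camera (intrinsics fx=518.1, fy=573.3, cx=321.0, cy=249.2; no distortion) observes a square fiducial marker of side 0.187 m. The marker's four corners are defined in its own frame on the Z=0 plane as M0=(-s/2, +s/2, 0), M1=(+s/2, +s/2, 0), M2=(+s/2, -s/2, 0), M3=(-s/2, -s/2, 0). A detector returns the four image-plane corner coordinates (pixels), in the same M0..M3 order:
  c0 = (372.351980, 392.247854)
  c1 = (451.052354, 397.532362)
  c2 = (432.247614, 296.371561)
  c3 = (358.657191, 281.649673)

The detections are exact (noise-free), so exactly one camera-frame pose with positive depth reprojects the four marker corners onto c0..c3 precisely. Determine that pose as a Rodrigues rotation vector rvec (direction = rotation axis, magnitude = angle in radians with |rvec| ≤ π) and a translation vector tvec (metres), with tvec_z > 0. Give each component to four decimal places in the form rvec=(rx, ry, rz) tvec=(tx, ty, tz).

rvec=(-0.4898, -0.5699, 0.0458) tvec=(0.1578, 0.1538, 0.9727)

Intrinsics K: fx=518.1, fy=573.3, cx=321.0, cy=249.2
Marker side s = 0.187 m; corners in marker frame (Z=0):
  M0 = (-0.0935, +0.0935, 0)
  M1 = (+0.0935, +0.0935, 0)
  M2 = (+0.0935, -0.0935, 0)
  M3 = (-0.0935, -0.0935, 0)
Detected image corners:
  c0 = (372.351980, 392.247854) px
  c1 = (451.052354, 397.532362) px
  c2 = (432.247614, 296.371561) px
  c3 = (358.657191, 281.649673) px
Planar DLT: solve 8×8 A·h = b for H (H[2,2]=1):
  H  [+616.88145 -102.14334 +405.07505]
  H  [+232.77816 +404.23345 +339.86729]
  H  [+0.52106 -0.47006 +1.00000]
B = K⁻¹H; ‖b₁‖=1.028038, ‖b₂‖=1.028038; λ = 2/(‖b₁‖+‖b₂‖) = 0.972727, sign → tz>0 ⇒ λ=+0.972727
r₁ = λ·B[:,0] = (+0.84416,+0.17464,+0.50685); r₂ = λ·B[:,1] = (+0.09152,+0.88462,-0.45724)
r₃ = r₁×r₂ = (-0.52822,+0.43237,+0.73078); SVD([r₁ r₂ r₃]) → R = UVᵀ:
  R  [+0.84416 +0.09152 -0.52822]
  R  [+0.17464 +0.88462 +0.43237]
  R  [+0.50685 -0.45724 +0.73078]
t = (+0.15785, +0.15384, +0.97273) m
tr R = 2.459558; θ = arccos((tr R − 1)/2) = 0.752797 rad = 43.132°
axis k = ((R−Rᵀ)₃₂, (R−Rᵀ)₁₃, (R−Rᵀ)₂₁) / (2 sinθ) = (-0.650603, -0.756981, +0.060790)
rvec = θ·k = (-0.489773, -0.569853, +0.045763)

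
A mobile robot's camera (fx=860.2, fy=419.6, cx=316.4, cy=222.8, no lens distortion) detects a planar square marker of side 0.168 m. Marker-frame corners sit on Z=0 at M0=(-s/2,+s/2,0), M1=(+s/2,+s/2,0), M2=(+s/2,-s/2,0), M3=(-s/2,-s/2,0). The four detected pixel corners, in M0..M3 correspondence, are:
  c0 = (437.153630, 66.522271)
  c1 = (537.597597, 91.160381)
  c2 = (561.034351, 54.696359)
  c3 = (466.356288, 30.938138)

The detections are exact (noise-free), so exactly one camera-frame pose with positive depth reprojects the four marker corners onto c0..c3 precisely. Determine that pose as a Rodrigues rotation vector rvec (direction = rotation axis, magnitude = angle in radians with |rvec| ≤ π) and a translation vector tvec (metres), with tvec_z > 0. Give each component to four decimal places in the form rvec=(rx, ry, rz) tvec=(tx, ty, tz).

rvec=(-0.4227, -0.1937, 0.3953) tvec=(0.2817, -0.5075, 1.3112)

Intrinsics K: fx=860.2, fy=419.6, cx=316.4, cy=222.8
Marker side s = 0.168 m; corners in marker frame (Z=0):
  M0 = (-0.0840, +0.0840, 0)
  M1 = (+0.0840, +0.0840, 0)
  M2 = (+0.0840, -0.0840, 0)
  M3 = (-0.0840, -0.0840, 0)
Detected image corners:
  c0 = (437.153630, 66.522271) px
  c1 = (537.597597, 91.160381) px
  c2 = (561.034351, 54.696359) px
  c3 = (466.356288, 30.938138) px
Planar DLT: solve 8×8 A·h = b for H (H[2,2]=1):
  H  [+618.76895 -322.24329 +501.21678]
  H  [+148.64586 +194.31000 +60.40667]
  H  [+0.07697 -0.33102 +1.00000]
B = K⁻¹H; ‖b₁‖=0.762657, ‖b₂‖=0.762657; λ = 2/(‖b₁‖+‖b₂‖) = 1.311206, sign → tz>0 ⇒ λ=+1.311206
r₁ = λ·B[:,0] = (+0.90607,+0.41091,+0.10092); r₂ = λ·B[:,1] = (-0.33155,+0.83767,-0.43404)
r₃ = r₁×r₂ = (-0.26289,+0.35981,+0.89522); SVD([r₁ r₂ r₃]) → R = UVᵀ:
  R  [+0.90607 -0.33155 -0.26289]
  R  [+0.41091 +0.83767 +0.35981]
  R  [+0.10092 -0.43404 +0.89522]
t = (+0.28172, -0.50746, +1.31121) m
tr R = 2.638959; θ = arccos((tr R − 1)/2) = 0.610294 rad = 34.967°
axis k = ((R−Rᵀ)₃₂, (R−Rᵀ)₁₃, (R−Rᵀ)₂₁) / (2 sinθ) = (-0.692585, -0.317406, +0.647750)
rvec = θ·k = (-0.422680, -0.193711, +0.395318)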